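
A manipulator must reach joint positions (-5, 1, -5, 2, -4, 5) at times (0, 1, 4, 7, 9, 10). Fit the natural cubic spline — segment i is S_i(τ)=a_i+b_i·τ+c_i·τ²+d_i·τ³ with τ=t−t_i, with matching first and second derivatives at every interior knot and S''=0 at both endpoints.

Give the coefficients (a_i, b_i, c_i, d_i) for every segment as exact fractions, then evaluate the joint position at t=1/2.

Δ: Δ0=6, Δ1=-2, Δ2=7/3, Δ3=-3, Δ4=9
row 1: diag=8, rhs=-48; c'=3/8, d'=-6
row 2: denom=12−3·3/8=87/8; d'=(26−3·-6)/(87/8)=352/87
row 3: denom=10−3·8/29=266/29; d'=(-32−3·352/87)/(266/29)=-640/133
row 4: denom=6−2·29/133=740/133; d'=(72−2·-640/133)/(740/133)=2714/185
back: M4=2714/185
back: M3=-640/133−29/133·2714/185=-1482/185
back: M2=352/87−8/29·-1482/185=3472/555
back: M1=-6−3/8·3472/555=-1544/185
M: M0=0, M1=-1544/185, M2=3472/555, M3=-1482/185, M4=2714/185, M5=0
seg 0: a=-5, c=M0/2=0, d=(M1−M0)/(6·1)=-772/555, b=Δ0−h0·(2M0+M1)/6=4102/555
seg 1: a=1, c=M1/2=-772/185, d=(M2−M1)/(6·3)=4052/4995, b=Δ1−h1·(2M1+M2)/6=1786/555
seg 2: a=-5, c=M2/2=1736/555, d=(M3−M2)/(6·3)=-107/135, b=Δ2−h2·(2M2+M3)/6=46/555
seg 3: a=2, c=M3/2=-741/185, d=(M4−M3)/(6·2)=1049/555, b=Δ3−h3·(2M3+M4)/6=-283/111
seg 4: a=-4, c=M4/2=1357/185, d=(M5−M4)/(6·1)=-1357/555, b=Δ4−h4·(2M4+M5)/6=2281/555
t_q=1/2 → seg 0, τ=1/2; S=-5+4102/555·τ+0·τ²+-772/555·τ³=-547/370

  seg 0: a=-5 b=4102/555 c=0 d=-772/555
  seg 1: a=1 b=1786/555 c=-772/185 d=4052/4995
  seg 2: a=-5 b=46/555 c=1736/555 d=-107/135
  seg 3: a=2 b=-283/111 c=-741/185 d=1049/555
  seg 4: a=-4 b=2281/555 c=1357/185 d=-1357/555
S(1/2) = -547/370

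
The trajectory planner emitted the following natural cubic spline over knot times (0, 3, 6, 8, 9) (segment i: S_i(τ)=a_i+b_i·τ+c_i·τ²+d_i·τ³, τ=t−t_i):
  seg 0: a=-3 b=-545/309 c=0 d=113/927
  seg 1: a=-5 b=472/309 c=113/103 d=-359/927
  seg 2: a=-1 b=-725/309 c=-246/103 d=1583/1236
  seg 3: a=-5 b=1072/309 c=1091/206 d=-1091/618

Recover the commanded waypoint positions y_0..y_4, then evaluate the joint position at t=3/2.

y_0=-3 y_1=-5 y_2=-1 y_3=-5 y_4=2
S(3/2) = -4313/824

y_0 = S_0(0) = a_0 = -3
y_1 = S_1(0) = a_1 = -5
y_2 = S_2(0) = a_2 = -1
y_3 = S_3(0) = a_3 = -5
y_4 = S_3(1) = 2
t_q=3/2 is in segment 0 (τ=3/2); S_0(τ)=-4313/824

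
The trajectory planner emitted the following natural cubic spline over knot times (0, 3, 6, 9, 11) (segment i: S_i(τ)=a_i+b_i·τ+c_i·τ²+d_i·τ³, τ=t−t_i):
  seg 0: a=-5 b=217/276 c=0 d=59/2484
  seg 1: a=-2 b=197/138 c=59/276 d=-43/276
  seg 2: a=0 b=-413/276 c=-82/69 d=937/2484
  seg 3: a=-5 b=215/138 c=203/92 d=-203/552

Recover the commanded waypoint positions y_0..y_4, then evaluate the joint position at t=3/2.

y_0=-5 y_1=-2 y_2=0 y_3=-5 y_4=4
S(3/2) = -2753/736

y_0 = S_0(0) = a_0 = -5
y_1 = S_1(0) = a_1 = -2
y_2 = S_2(0) = a_2 = 0
y_3 = S_3(0) = a_3 = -5
y_4 = S_3(2) = 4
t_q=3/2 is in segment 0 (τ=3/2); S_0(τ)=-2753/736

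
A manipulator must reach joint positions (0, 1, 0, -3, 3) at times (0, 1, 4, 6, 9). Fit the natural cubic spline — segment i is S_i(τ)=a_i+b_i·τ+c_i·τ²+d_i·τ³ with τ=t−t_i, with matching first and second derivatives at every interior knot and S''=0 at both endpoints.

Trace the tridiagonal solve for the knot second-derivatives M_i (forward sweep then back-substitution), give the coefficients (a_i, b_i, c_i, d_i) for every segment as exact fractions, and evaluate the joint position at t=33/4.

  seg 0: a=0 b=125/113 c=0 d=-12/113
  seg 1: a=1 b=89/113 c=-36/113 d=-56/3051
  seg 2: a=0 b=-183/113 c=-164/339 d=737/2712
  seg 3: a=-3 b=-199/678 c=1555/1356 d=-1555/12204
S(33/4) = 20067/28928

Δ: Δ0=1, Δ1=-1/3, Δ2=-3/2, Δ3=2
row 1: diag=8, rhs=-8; c'=3/8, d'=-1
row 2: denom=10−3·3/8=71/8; d'=(-7−3·-1)/(71/8)=-32/71
row 3: denom=10−2·16/71=678/71; d'=(21−2·-32/71)/(678/71)=1555/678
back: M3=1555/678
back: M2=-32/71−16/71·1555/678=-328/339
back: M1=-1−3/8·-328/339=-72/113
M: M0=0, M1=-72/113, M2=-328/339, M3=1555/678, M4=0
seg 0: a=0, c=M0/2=0, d=(M1−M0)/(6·1)=-12/113, b=Δ0−h0·(2M0+M1)/6=125/113
seg 1: a=1, c=M1/2=-36/113, d=(M2−M1)/(6·3)=-56/3051, b=Δ1−h1·(2M1+M2)/6=89/113
seg 2: a=0, c=M2/2=-164/339, d=(M3−M2)/(6·2)=737/2712, b=Δ2−h2·(2M2+M3)/6=-183/113
seg 3: a=-3, c=M3/2=1555/1356, d=(M4−M3)/(6·3)=-1555/12204, b=Δ3−h3·(2M3+M4)/6=-199/678
t_q=33/4 → seg 3, τ=9/4; S=-3+-199/678·τ+1555/1356·τ²+-1555/12204·τ³=20067/28928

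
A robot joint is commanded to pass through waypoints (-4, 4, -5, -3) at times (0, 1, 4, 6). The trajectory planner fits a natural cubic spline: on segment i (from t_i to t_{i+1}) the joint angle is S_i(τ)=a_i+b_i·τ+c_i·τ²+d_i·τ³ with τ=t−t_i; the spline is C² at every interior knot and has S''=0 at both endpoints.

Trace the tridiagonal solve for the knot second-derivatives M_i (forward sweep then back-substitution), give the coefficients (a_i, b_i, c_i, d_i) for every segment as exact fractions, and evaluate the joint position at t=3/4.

  seg 0: a=-4 b=690/71 c=0 d=-122/71
  seg 1: a=4 b=324/71 c=-366/71 d=187/213
  seg 2: a=-5 b=-189/71 c=195/71 d=-65/142
S(3/4) = 5825/2272

Δ: Δ0=8, Δ1=-3, Δ2=1
row 1: diag=8, rhs=-66; c'=3/8, d'=-33/4
row 2: denom=10−3·3/8=71/8; d'=(24−3·-33/4)/(71/8)=390/71
back: M2=390/71
back: M1=-33/4−3/8·390/71=-732/71
M: M0=0, M1=-732/71, M2=390/71, M3=0
seg 0: a=-4, c=M0/2=0, d=(M1−M0)/(6·1)=-122/71, b=Δ0−h0·(2M0+M1)/6=690/71
seg 1: a=4, c=M1/2=-366/71, d=(M2−M1)/(6·3)=187/213, b=Δ1−h1·(2M1+M2)/6=324/71
seg 2: a=-5, c=M2/2=195/71, d=(M3−M2)/(6·2)=-65/142, b=Δ2−h2·(2M2+M3)/6=-189/71
t_q=3/4 → seg 0, τ=3/4; S=-4+690/71·τ+0·τ²+-122/71·τ³=5825/2272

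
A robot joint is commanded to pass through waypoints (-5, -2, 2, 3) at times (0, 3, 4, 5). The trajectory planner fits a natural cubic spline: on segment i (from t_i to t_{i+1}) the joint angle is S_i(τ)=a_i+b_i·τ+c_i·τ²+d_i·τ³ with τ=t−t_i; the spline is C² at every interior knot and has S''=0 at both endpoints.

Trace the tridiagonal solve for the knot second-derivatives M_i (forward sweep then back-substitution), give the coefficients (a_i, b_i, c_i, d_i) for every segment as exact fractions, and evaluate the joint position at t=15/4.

  seg 0: a=-5 b=-14/31 c=0 d=5/31
  seg 1: a=-2 b=121/31 c=45/31 d=-42/31
  seg 2: a=2 b=85/31 c=-81/31 d=27/31
S(15/4) = 1163/992

Δ: Δ0=1, Δ1=4, Δ2=1
row 1: diag=8, rhs=18; c'=1/8, d'=9/4
row 2: denom=4−1·1/8=31/8; d'=(-18−1·9/4)/(31/8)=-162/31
back: M2=-162/31
back: M1=9/4−1/8·-162/31=90/31
M: M0=0, M1=90/31, M2=-162/31, M3=0
seg 0: a=-5, c=M0/2=0, d=(M1−M0)/(6·3)=5/31, b=Δ0−h0·(2M0+M1)/6=-14/31
seg 1: a=-2, c=M1/2=45/31, d=(M2−M1)/(6·1)=-42/31, b=Δ1−h1·(2M1+M2)/6=121/31
seg 2: a=2, c=M2/2=-81/31, d=(M3−M2)/(6·1)=27/31, b=Δ2−h2·(2M2+M3)/6=85/31
t_q=15/4 → seg 1, τ=3/4; S=-2+121/31·τ+45/31·τ²+-42/31·τ³=1163/992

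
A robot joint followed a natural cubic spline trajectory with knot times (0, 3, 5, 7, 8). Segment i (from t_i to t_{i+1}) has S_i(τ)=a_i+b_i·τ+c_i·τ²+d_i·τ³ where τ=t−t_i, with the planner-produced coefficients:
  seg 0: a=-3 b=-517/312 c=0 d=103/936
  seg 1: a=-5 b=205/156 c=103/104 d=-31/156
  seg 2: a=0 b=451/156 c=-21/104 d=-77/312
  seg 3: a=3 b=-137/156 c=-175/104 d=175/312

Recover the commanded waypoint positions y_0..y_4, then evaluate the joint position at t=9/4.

y_0 = S_0(0) = a_0 = -3
y_1 = S_1(0) = a_1 = -5
y_2 = S_2(0) = a_2 = 0
y_3 = S_3(0) = a_3 = 3
y_4 = S_3(1) = 1
t_q=9/4 is in segment 0 (τ=9/4); S_0(τ)=-36441/6656

y_0=-3 y_1=-5 y_2=0 y_3=3 y_4=1
S(9/4) = -36441/6656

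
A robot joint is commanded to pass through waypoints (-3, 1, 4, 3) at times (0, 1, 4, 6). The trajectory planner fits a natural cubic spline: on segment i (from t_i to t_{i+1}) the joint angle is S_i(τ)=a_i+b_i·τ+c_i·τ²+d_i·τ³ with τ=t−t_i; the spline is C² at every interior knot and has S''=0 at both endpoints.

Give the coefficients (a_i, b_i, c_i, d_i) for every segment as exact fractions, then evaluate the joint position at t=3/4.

Δ: Δ0=4, Δ1=1, Δ2=-1/2
row 1: diag=8, rhs=-18; c'=3/8, d'=-9/4
row 2: denom=10−3·3/8=71/8; d'=(-9−3·-9/4)/(71/8)=-18/71
back: M2=-18/71
back: M1=-9/4−3/8·-18/71=-153/71
M: M0=0, M1=-153/71, M2=-18/71, M3=0
seg 0: a=-3, c=M0/2=0, d=(M1−M0)/(6·1)=-51/142, b=Δ0−h0·(2M0+M1)/6=619/142
seg 1: a=1, c=M1/2=-153/142, d=(M2−M1)/(6·3)=15/142, b=Δ1−h1·(2M1+M2)/6=233/71
seg 2: a=4, c=M2/2=-9/71, d=(M3−M2)/(6·2)=3/142, b=Δ2−h2·(2M2+M3)/6=-47/142
t_q=3/4 → seg 0, τ=3/4; S=-3+619/142·τ+0·τ²+-51/142·τ³=1071/9088

  seg 0: a=-3 b=619/142 c=0 d=-51/142
  seg 1: a=1 b=233/71 c=-153/142 d=15/142
  seg 2: a=4 b=-47/142 c=-9/71 d=3/142
S(3/4) = 1071/9088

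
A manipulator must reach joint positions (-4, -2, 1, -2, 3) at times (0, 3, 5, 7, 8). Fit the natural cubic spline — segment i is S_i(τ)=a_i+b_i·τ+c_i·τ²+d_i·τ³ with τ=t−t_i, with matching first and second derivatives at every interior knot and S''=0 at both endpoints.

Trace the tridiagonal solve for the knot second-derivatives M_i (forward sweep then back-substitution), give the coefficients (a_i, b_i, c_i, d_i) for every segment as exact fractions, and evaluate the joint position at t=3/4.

Δ: Δ0=2/3, Δ1=3/2, Δ2=-3/2, Δ3=5
row 1: diag=10, rhs=5; c'=1/5, d'=1/2
row 2: denom=8−2·1/5=38/5; d'=(-18−2·1/2)/(38/5)=-5/2
row 3: denom=6−2·5/19=104/19; d'=(39−2·-5/2)/(104/19)=209/26
back: M3=209/26
back: M2=-5/2−5/19·209/26=-60/13
back: M1=1/2−1/5·-60/13=37/26
M: M0=0, M1=37/26, M2=-60/13, M3=209/26, M4=0
seg 0: a=-4, c=M0/2=0, d=(M1−M0)/(6·3)=37/468, b=Δ0−h0·(2M0+M1)/6=-7/156
seg 1: a=-2, c=M1/2=37/52, d=(M2−M1)/(6·2)=-157/312, b=Δ1−h1·(2M1+M2)/6=163/78
seg 2: a=1, c=M2/2=-30/13, d=(M3−M2)/(6·2)=329/312, b=Δ2−h2·(2M2+M3)/6=-43/39
seg 3: a=-2, c=M3/2=209/52, d=(M4−M3)/(6·1)=-209/156, b=Δ3−h3·(2M3+M4)/6=181/78
t_q=3/4 → seg 0, τ=3/4; S=-4+-7/156·τ+0·τ²+37/468·τ³=-13313/3328

  seg 0: a=-4 b=-7/156 c=0 d=37/468
  seg 1: a=-2 b=163/78 c=37/52 d=-157/312
  seg 2: a=1 b=-43/39 c=-30/13 d=329/312
  seg 3: a=-2 b=181/78 c=209/52 d=-209/156
S(3/4) = -13313/3328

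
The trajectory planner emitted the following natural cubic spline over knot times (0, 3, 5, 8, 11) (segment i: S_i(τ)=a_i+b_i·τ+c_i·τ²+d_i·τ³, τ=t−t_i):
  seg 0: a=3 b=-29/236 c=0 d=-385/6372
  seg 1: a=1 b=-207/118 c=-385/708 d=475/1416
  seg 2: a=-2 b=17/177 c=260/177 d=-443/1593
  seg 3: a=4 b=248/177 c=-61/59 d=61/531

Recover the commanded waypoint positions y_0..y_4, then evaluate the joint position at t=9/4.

y_0 = S_0(0) = a_0 = 3
y_1 = S_1(0) = a_1 = 1
y_2 = S_2(0) = a_2 = -2
y_3 = S_3(0) = a_3 = 4
y_4 = S_3(3) = 2
t_q=9/4 is in segment 0 (τ=9/4); S_0(τ)=30741/15104

y_0=3 y_1=1 y_2=-2 y_3=4 y_4=2
S(9/4) = 30741/15104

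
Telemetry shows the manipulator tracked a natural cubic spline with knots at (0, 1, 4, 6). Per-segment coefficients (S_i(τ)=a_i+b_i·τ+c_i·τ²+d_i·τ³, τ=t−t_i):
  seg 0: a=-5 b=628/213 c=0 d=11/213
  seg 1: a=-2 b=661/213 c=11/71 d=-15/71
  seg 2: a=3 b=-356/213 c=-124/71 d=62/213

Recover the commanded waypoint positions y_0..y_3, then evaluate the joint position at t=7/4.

y_0=-5 y_1=-2 y_2=3 y_3=-5
S(7/4) = 1479/4544

y_0 = S_0(0) = a_0 = -5
y_1 = S_1(0) = a_1 = -2
y_2 = S_2(0) = a_2 = 3
y_3 = S_2(2) = -5
t_q=7/4 is in segment 1 (τ=3/4); S_1(τ)=1479/4544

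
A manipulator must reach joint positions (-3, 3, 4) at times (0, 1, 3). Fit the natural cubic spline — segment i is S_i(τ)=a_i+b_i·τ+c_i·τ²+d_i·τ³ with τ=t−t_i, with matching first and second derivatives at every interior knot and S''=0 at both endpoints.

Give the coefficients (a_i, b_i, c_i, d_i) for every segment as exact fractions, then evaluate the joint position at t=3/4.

Δ: Δ0=6, Δ1=1/2
row 1: diag=6, rhs=-33; c'=1/3, d'=-11/2
back: M1=-11/2
M: M0=0, M1=-11/2, M2=0
seg 0: a=-3, c=M0/2=0, d=(M1−M0)/(6·1)=-11/12, b=Δ0−h0·(2M0+M1)/6=83/12
seg 1: a=3, c=M1/2=-11/4, d=(M2−M1)/(6·2)=11/24, b=Δ1−h1·(2M1+M2)/6=25/6
t_q=3/4 → seg 0, τ=3/4; S=-3+83/12·τ+0·τ²+-11/12·τ³=461/256

  seg 0: a=-3 b=83/12 c=0 d=-11/12
  seg 1: a=3 b=25/6 c=-11/4 d=11/24
S(3/4) = 461/256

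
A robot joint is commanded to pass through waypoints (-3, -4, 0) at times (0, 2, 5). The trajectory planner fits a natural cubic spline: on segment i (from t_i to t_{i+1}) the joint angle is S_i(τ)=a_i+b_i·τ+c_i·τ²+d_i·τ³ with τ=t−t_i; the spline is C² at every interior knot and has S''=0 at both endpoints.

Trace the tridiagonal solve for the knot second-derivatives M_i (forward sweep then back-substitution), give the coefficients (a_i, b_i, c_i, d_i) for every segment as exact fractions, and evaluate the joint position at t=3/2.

Δ: Δ0=-1/2, Δ1=4/3
row 1: diag=10, rhs=11; c'=3/10, d'=11/10
back: M1=11/10
M: M0=0, M1=11/10, M2=0
seg 0: a=-3, c=M0/2=0, d=(M1−M0)/(6·2)=11/120, b=Δ0−h0·(2M0+M1)/6=-13/15
seg 1: a=-4, c=M1/2=11/20, d=(M2−M1)/(6·3)=-11/180, b=Δ1−h1·(2M1+M2)/6=7/30
t_q=3/2 → seg 0, τ=3/2; S=-3+-13/15·τ+0·τ²+11/120·τ³=-1277/320

  seg 0: a=-3 b=-13/15 c=0 d=11/120
  seg 1: a=-4 b=7/30 c=11/20 d=-11/180
S(3/2) = -1277/320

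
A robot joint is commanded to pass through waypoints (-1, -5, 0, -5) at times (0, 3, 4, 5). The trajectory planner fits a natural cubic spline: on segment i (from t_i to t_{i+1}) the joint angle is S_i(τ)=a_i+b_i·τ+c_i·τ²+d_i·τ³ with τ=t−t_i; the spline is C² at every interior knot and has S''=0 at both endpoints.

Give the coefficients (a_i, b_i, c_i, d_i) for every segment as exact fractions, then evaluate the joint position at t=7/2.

Δ: Δ0=-4/3, Δ1=5, Δ2=-5
row 1: diag=8, rhs=38; c'=1/8, d'=19/4
row 2: denom=4−1·1/8=31/8; d'=(-60−1·19/4)/(31/8)=-518/31
back: M2=-518/31
back: M1=19/4−1/8·-518/31=212/31
M: M0=0, M1=212/31, M2=-518/31, M3=0
seg 0: a=-1, c=M0/2=0, d=(M1−M0)/(6·3)=106/279, b=Δ0−h0·(2M0+M1)/6=-442/93
seg 1: a=-5, c=M1/2=106/31, d=(M2−M1)/(6·1)=-365/93, b=Δ1−h1·(2M1+M2)/6=512/93
seg 2: a=0, c=M2/2=-259/31, d=(M3−M2)/(6·1)=259/93, b=Δ2−h2·(2M2+M3)/6=53/93
t_q=7/2 → seg 1, τ=1/2; S=-5+512/93·τ+106/31·τ²+-365/93·τ³=-467/248

  seg 0: a=-1 b=-442/93 c=0 d=106/279
  seg 1: a=-5 b=512/93 c=106/31 d=-365/93
  seg 2: a=0 b=53/93 c=-259/31 d=259/93
S(7/2) = -467/248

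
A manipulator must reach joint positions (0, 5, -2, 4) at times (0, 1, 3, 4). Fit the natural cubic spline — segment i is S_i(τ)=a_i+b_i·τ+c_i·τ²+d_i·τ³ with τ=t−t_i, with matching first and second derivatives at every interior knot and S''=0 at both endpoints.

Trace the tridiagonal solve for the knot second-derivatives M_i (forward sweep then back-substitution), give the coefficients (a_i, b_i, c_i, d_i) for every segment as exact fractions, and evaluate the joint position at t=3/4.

  seg 0: a=0 b=115/16 c=0 d=-35/16
  seg 1: a=5 b=5/8 c=-105/16 d=9/4
  seg 2: a=-2 b=11/8 c=111/16 d=-37/16
S(3/4) = 4575/1024

Δ: Δ0=5, Δ1=-7/2, Δ2=6
row 1: diag=6, rhs=-51; c'=1/3, d'=-17/2
row 2: denom=6−2·1/3=16/3; d'=(57−2·-17/2)/(16/3)=111/8
back: M2=111/8
back: M1=-17/2−1/3·111/8=-105/8
M: M0=0, M1=-105/8, M2=111/8, M3=0
seg 0: a=0, c=M0/2=0, d=(M1−M0)/(6·1)=-35/16, b=Δ0−h0·(2M0+M1)/6=115/16
seg 1: a=5, c=M1/2=-105/16, d=(M2−M1)/(6·2)=9/4, b=Δ1−h1·(2M1+M2)/6=5/8
seg 2: a=-2, c=M2/2=111/16, d=(M3−M2)/(6·1)=-37/16, b=Δ2−h2·(2M2+M3)/6=11/8
t_q=3/4 → seg 0, τ=3/4; S=0+115/16·τ+0·τ²+-35/16·τ³=4575/1024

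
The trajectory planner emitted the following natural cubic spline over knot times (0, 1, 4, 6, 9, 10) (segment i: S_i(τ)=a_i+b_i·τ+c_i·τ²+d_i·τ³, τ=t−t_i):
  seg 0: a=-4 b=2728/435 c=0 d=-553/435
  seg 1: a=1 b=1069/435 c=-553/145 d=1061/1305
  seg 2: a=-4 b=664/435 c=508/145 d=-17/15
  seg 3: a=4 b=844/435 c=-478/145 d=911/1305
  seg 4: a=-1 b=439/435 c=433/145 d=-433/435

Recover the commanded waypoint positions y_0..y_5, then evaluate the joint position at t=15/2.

y_0 = S_0(0) = a_0 = -4
y_1 = S_1(0) = a_1 = 1
y_2 = S_2(0) = a_2 = -4
y_3 = S_3(0) = a_3 = 4
y_4 = S_4(0) = a_4 = -1
y_5 = S_4(1) = 2
t_q=15/2 is in segment 3 (τ=3/2); S_3(τ)=429/232

y_0=-4 y_1=1 y_2=-4 y_3=4 y_4=-1 y_5=2
S(15/2) = 429/232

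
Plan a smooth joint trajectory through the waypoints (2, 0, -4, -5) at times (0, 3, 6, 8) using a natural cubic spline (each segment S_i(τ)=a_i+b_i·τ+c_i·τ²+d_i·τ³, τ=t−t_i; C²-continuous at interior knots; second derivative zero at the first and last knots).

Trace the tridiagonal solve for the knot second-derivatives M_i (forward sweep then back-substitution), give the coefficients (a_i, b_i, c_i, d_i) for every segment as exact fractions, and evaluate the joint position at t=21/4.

Δ: Δ0=-2/3, Δ1=-4/3, Δ2=-1/2
row 1: diag=12, rhs=-4; c'=1/4, d'=-1/3
row 2: denom=10−3·1/4=37/4; d'=(5−3·-1/3)/(37/4)=24/37
back: M2=24/37
back: M1=-1/3−1/4·24/37=-55/111
M: M0=0, M1=-55/111, M2=24/37, M3=0
seg 0: a=2, c=M0/2=0, d=(M1−M0)/(6·3)=-55/1998, b=Δ0−h0·(2M0+M1)/6=-31/74
seg 1: a=0, c=M1/2=-55/222, d=(M2−M1)/(6·3)=127/1998, b=Δ1−h1·(2M1+M2)/6=-43/37
seg 2: a=-4, c=M2/2=12/37, d=(M3−M2)/(6·2)=-2/37, b=Δ2−h2·(2M2+M3)/6=-69/74
t_q=21/4 → seg 1, τ=9/4; S=0+-43/37·τ+-55/222·τ²+127/1998·τ³=-14895/4736

  seg 0: a=2 b=-31/74 c=0 d=-55/1998
  seg 1: a=0 b=-43/37 c=-55/222 d=127/1998
  seg 2: a=-4 b=-69/74 c=12/37 d=-2/37
S(21/4) = -14895/4736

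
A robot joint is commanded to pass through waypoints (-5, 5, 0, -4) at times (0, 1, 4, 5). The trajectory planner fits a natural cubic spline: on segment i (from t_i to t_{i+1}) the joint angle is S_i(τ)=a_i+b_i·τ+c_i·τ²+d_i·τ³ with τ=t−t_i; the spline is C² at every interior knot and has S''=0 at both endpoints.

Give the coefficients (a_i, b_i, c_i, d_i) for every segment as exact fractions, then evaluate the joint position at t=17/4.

Δ: Δ0=10, Δ1=-5/3, Δ2=-4
row 1: diag=8, rhs=-70; c'=3/8, d'=-35/4
row 2: denom=8−3·3/8=55/8; d'=(-14−3·-35/4)/(55/8)=98/55
back: M2=98/55
back: M1=-35/4−3/8·98/55=-518/55
M: M0=0, M1=-518/55, M2=98/55, M3=0
seg 0: a=-5, c=M0/2=0, d=(M1−M0)/(6·1)=-259/165, b=Δ0−h0·(2M0+M1)/6=1909/165
seg 1: a=5, c=M1/2=-259/55, d=(M2−M1)/(6·3)=28/45, b=Δ1−h1·(2M1+M2)/6=1132/165
seg 2: a=0, c=M2/2=49/55, d=(M3−M2)/(6·1)=-49/165, b=Δ2−h2·(2M2+M3)/6=-758/165
t_q=17/4 → seg 2, τ=1/4; S=0+-758/165·τ+49/55·τ²+-49/165·τ³=-3863/3520

  seg 0: a=-5 b=1909/165 c=0 d=-259/165
  seg 1: a=5 b=1132/165 c=-259/55 d=28/45
  seg 2: a=0 b=-758/165 c=49/55 d=-49/165
S(17/4) = -3863/3520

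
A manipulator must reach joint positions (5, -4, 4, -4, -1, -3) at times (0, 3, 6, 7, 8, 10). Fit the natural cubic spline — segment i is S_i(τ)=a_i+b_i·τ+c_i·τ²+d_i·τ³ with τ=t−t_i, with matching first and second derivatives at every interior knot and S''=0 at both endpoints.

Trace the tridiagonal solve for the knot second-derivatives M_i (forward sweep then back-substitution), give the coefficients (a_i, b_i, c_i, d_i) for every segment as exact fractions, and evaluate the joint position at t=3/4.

  seg 0: a=5 b=-11651/1929 c=0 d=5864/17361
  seg 1: a=-4 b=5941/1929 c=5864/1929 d=-18389/17361
  seg 2: a=4 b=-14042/1929 c=-4175/643 d=11135/1929
  seg 3: a=-4 b=-5687/1929 c=6960/643 d=-9406/1929
  seg 4: a=-1 b=7855/1929 c=-2446/643 d=1223/1929
S(3/4) = 3151/5144

Δ: Δ0=-3, Δ1=8/3, Δ2=-8, Δ3=3, Δ4=-1
row 1: diag=12, rhs=34; c'=1/4, d'=17/6
row 2: denom=8−3·1/4=29/4; d'=(-64−3·17/6)/(29/4)=-10
row 3: denom=4−1·4/29=112/29; d'=(66−1·-10)/(112/29)=551/28
row 4: denom=6−1·29/112=643/112; d'=(-24−1·551/28)/(643/112)=-4892/643
back: M4=-4892/643
back: M3=551/28−29/112·-4892/643=13920/643
back: M2=-10−4/29·13920/643=-8350/643
back: M1=17/6−1/4·-8350/643=11728/1929
M: M0=0, M1=11728/1929, M2=-8350/643, M3=13920/643, M4=-4892/643, M5=0
seg 0: a=5, c=M0/2=0, d=(M1−M0)/(6·3)=5864/17361, b=Δ0−h0·(2M0+M1)/6=-11651/1929
seg 1: a=-4, c=M1/2=5864/1929, d=(M2−M1)/(6·3)=-18389/17361, b=Δ1−h1·(2M1+M2)/6=5941/1929
seg 2: a=4, c=M2/2=-4175/643, d=(M3−M2)/(6·1)=11135/1929, b=Δ2−h2·(2M2+M3)/6=-14042/1929
seg 3: a=-4, c=M3/2=6960/643, d=(M4−M3)/(6·1)=-9406/1929, b=Δ3−h3·(2M3+M4)/6=-5687/1929
seg 4: a=-1, c=M4/2=-2446/643, d=(M5−M4)/(6·2)=1223/1929, b=Δ4−h4·(2M4+M5)/6=7855/1929
t_q=3/4 → seg 0, τ=3/4; S=5+-11651/1929·τ+0·τ²+5864/17361·τ³=3151/5144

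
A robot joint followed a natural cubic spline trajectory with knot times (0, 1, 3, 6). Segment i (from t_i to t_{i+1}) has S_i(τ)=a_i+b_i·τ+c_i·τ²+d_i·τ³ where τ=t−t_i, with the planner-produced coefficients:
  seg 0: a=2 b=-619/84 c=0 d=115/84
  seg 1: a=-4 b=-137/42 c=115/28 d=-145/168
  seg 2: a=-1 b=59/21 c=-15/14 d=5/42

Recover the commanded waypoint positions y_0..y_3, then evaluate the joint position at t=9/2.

y_0 = S_0(0) = a_0 = 2
y_1 = S_1(0) = a_1 = -4
y_2 = S_2(0) = a_2 = -1
y_3 = S_2(3) = 1
t_q=9/2 is in segment 2 (τ=3/2); S_2(τ)=135/112

y_0=2 y_1=-4 y_2=-1 y_3=1
S(9/2) = 135/112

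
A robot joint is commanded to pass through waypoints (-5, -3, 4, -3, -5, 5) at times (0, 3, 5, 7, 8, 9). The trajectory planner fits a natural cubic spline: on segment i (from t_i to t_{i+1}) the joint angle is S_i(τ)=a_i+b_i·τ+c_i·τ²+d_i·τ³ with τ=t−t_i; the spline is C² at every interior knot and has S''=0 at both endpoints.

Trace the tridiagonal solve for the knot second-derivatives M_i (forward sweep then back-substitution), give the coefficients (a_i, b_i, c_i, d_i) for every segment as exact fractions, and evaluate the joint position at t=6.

Δ: Δ0=2/3, Δ1=7/2, Δ2=-7/2, Δ3=-2, Δ4=10
row 1: diag=10, rhs=17; c'=1/5, d'=17/10
row 2: denom=8−2·1/5=38/5; d'=(-42−2·17/10)/(38/5)=-227/38
row 3: denom=6−2·5/19=104/19; d'=(9−2·-227/38)/(104/19)=199/52
row 4: denom=4−1·19/104=397/104; d'=(72−1·199/52)/(397/104)=7090/397
back: M4=7090/397
back: M3=199/52−19/104·7090/397=224/397
back: M2=-227/38−5/19·224/397=-4861/794
back: M1=17/10−1/5·-4861/794=1161/397
M: M0=0, M1=1161/397, M2=-4861/794, M3=224/397, M4=7090/397, M5=0
seg 0: a=-5, c=M0/2=0, d=(M1−M0)/(6·3)=129/794, b=Δ0−h0·(2M0+M1)/6=-1895/2382
seg 1: a=-3, c=M1/2=1161/794, d=(M2−M1)/(6·2)=-7183/9528, b=Δ1−h1·(2M1+M2)/6=4277/1191
seg 2: a=4, c=M2/2=-4861/1588, d=(M3−M2)/(6·2)=5309/9528, b=Δ2−h2·(2M2+M3)/6=937/2382
seg 3: a=-3, c=M3/2=112/397, d=(M4−M3)/(6·1)=3433/1191, b=Δ3−h3·(2M3+M4)/6=-6151/1191
seg 4: a=-5, c=M4/2=3545/397, d=(M5−M4)/(6·1)=-3545/1191, b=Δ4−h4·(2M4+M5)/6=4820/1191
t_q=6 → seg 2, τ=1; S=4+937/2382·τ+-4861/1588·τ²+5309/9528·τ³=6001/3176

  seg 0: a=-5 b=-1895/2382 c=0 d=129/794
  seg 1: a=-3 b=4277/1191 c=1161/794 d=-7183/9528
  seg 2: a=4 b=937/2382 c=-4861/1588 d=5309/9528
  seg 3: a=-3 b=-6151/1191 c=112/397 d=3433/1191
  seg 4: a=-5 b=4820/1191 c=3545/397 d=-3545/1191
S(6) = 6001/3176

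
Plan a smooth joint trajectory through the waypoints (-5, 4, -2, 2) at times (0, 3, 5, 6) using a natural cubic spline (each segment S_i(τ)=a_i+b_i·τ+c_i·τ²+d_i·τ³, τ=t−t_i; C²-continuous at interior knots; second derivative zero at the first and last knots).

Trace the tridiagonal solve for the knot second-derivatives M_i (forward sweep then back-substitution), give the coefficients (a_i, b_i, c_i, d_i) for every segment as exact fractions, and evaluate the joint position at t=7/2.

  seg 0: a=-5 b=159/28 c=0 d=-25/84
  seg 1: a=4 b=-33/14 c=-75/28 d=33/28
  seg 2: a=-2 b=15/14 c=123/28 d=-41/28
S(7/2) = 515/224

Δ: Δ0=3, Δ1=-3, Δ2=4
row 1: diag=10, rhs=-36; c'=1/5, d'=-18/5
row 2: denom=6−2·1/5=28/5; d'=(42−2·-18/5)/(28/5)=123/14
back: M2=123/14
back: M1=-18/5−1/5·123/14=-75/14
M: M0=0, M1=-75/14, M2=123/14, M3=0
seg 0: a=-5, c=M0/2=0, d=(M1−M0)/(6·3)=-25/84, b=Δ0−h0·(2M0+M1)/6=159/28
seg 1: a=4, c=M1/2=-75/28, d=(M2−M1)/(6·2)=33/28, b=Δ1−h1·(2M1+M2)/6=-33/14
seg 2: a=-2, c=M2/2=123/28, d=(M3−M2)/(6·1)=-41/28, b=Δ2−h2·(2M2+M3)/6=15/14
t_q=7/2 → seg 1, τ=1/2; S=4+-33/14·τ+-75/28·τ²+33/28·τ³=515/224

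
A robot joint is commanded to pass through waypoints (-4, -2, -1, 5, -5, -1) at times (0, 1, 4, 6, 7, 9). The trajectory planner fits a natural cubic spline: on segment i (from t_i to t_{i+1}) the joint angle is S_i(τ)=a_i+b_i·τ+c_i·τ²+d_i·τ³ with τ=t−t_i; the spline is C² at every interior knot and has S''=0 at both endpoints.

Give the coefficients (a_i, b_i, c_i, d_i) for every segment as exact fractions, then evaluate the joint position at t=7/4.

Δ: Δ0=2, Δ1=1/3, Δ2=3, Δ3=-10, Δ4=2
row 1: diag=8, rhs=-10; c'=3/8, d'=-5/4
row 2: denom=10−3·3/8=71/8; d'=(16−3·-5/4)/(71/8)=158/71
row 3: denom=6−2·16/71=394/71; d'=(-78−2·158/71)/(394/71)=-2927/197
row 4: denom=6−1·71/394=2293/394; d'=(72−1·-2927/197)/(2293/394)=34222/2293
back: M4=34222/2293
back: M3=-2927/197−71/394·34222/2293=-40236/2293
back: M2=158/71−16/71·-40236/2293=14170/2293
back: M1=-5/4−3/8·14170/2293=-8180/2293
M: M0=0, M1=-8180/2293, M2=14170/2293, M3=-40236/2293, M4=34222/2293, M5=0
seg 0: a=-4, c=M0/2=0, d=(M1−M0)/(6·1)=-4090/6879, b=Δ0−h0·(2M0+M1)/6=17848/6879
seg 1: a=-2, c=M1/2=-4090/2293, d=(M2−M1)/(6·3)=3725/6879, b=Δ1−h1·(2M1+M2)/6=5578/6879
seg 2: a=-1, c=M2/2=7085/2293, d=(M3−M2)/(6·2)=-27203/13758, b=Δ2−h2·(2M2+M3)/6=32533/6879
seg 3: a=5, c=M3/2=-20118/2293, d=(M4−M3)/(6·1)=37229/6879, b=Δ3−h3·(2M3+M4)/6=-45665/6879
seg 4: a=-5, c=M4/2=17111/2293, d=(M5−M4)/(6·2)=-17111/13758, b=Δ4−h4·(2M4+M5)/6=-54686/6879
t_q=7/4 → seg 1, τ=3/4; S=-2+5578/6879·τ+-4090/2293·τ²+3725/6879·τ³=-317971/146752

  seg 0: a=-4 b=17848/6879 c=0 d=-4090/6879
  seg 1: a=-2 b=5578/6879 c=-4090/2293 d=3725/6879
  seg 2: a=-1 b=32533/6879 c=7085/2293 d=-27203/13758
  seg 3: a=5 b=-45665/6879 c=-20118/2293 d=37229/6879
  seg 4: a=-5 b=-54686/6879 c=17111/2293 d=-17111/13758
S(7/4) = -317971/146752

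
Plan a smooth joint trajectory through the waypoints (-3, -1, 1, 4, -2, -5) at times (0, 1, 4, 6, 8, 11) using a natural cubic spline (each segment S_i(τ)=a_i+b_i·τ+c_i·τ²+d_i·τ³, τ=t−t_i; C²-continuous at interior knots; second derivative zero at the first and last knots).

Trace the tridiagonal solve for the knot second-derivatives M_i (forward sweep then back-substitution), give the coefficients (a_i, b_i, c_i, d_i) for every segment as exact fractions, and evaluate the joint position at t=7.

  seg 0: a=-3 b=2899/1269 c=0 d=-361/1269
  seg 1: a=-1 b=1816/1269 c=-361/423 d=2279/11421
  seg 2: a=1 b=2155/1269 c=1196/1269 d=-5287/10152
  seg 3: a=4 b=-661/846 c=-11077/5076 d=2723/5076
  seg 4: a=-2 b=-7799/2538 c=5261/5076 d=-5261/45684
S(7) = 1996/1269

Δ: Δ0=2, Δ1=2/3, Δ2=3/2, Δ3=-3, Δ4=-1
row 1: diag=8, rhs=-8; c'=3/8, d'=-1
row 2: denom=10−3·3/8=71/8; d'=(5−3·-1)/(71/8)=64/71
row 3: denom=8−2·16/71=536/71; d'=(-27−2·64/71)/(536/71)=-2045/536
row 4: denom=10−2·71/268=1269/134; d'=(12−2·-2045/536)/(1269/134)=5261/2538
back: M4=5261/2538
back: M3=-2045/536−71/268·5261/2538=-11077/2538
back: M2=64/71−16/71·-11077/2538=2392/1269
back: M1=-1−3/8·2392/1269=-722/423
M: M0=0, M1=-722/423, M2=2392/1269, M3=-11077/2538, M4=5261/2538, M5=0
seg 0: a=-3, c=M0/2=0, d=(M1−M0)/(6·1)=-361/1269, b=Δ0−h0·(2M0+M1)/6=2899/1269
seg 1: a=-1, c=M1/2=-361/423, d=(M2−M1)/(6·3)=2279/11421, b=Δ1−h1·(2M1+M2)/6=1816/1269
seg 2: a=1, c=M2/2=1196/1269, d=(M3−M2)/(6·2)=-5287/10152, b=Δ2−h2·(2M2+M3)/6=2155/1269
seg 3: a=4, c=M3/2=-11077/5076, d=(M4−M3)/(6·2)=2723/5076, b=Δ3−h3·(2M3+M4)/6=-661/846
seg 4: a=-2, c=M4/2=5261/5076, d=(M5−M4)/(6·3)=-5261/45684, b=Δ4−h4·(2M4+M5)/6=-7799/2538
t_q=7 → seg 3, τ=1; S=4+-661/846·τ+-11077/5076·τ²+2723/5076·τ³=1996/1269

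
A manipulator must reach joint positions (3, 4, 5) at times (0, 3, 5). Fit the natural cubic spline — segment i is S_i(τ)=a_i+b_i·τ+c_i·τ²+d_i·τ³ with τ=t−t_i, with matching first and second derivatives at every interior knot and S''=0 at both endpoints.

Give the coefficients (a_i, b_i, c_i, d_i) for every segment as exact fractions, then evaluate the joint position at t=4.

  seg 0: a=3 b=17/60 c=0 d=1/180
  seg 1: a=4 b=13/30 c=1/20 d=-1/120
S(4) = 179/40

Δ: Δ0=1/3, Δ1=1/2
row 1: diag=10, rhs=1; c'=1/5, d'=1/10
back: M1=1/10
M: M0=0, M1=1/10, M2=0
seg 0: a=3, c=M0/2=0, d=(M1−M0)/(6·3)=1/180, b=Δ0−h0·(2M0+M1)/6=17/60
seg 1: a=4, c=M1/2=1/20, d=(M2−M1)/(6·2)=-1/120, b=Δ1−h1·(2M1+M2)/6=13/30
t_q=4 → seg 1, τ=1; S=4+13/30·τ+1/20·τ²+-1/120·τ³=179/40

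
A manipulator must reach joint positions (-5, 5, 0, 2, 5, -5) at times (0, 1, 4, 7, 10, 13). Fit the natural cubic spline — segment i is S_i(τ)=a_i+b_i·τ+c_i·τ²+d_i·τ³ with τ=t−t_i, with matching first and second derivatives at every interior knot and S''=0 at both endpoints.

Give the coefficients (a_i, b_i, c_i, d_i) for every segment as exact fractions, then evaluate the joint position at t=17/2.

Δ: Δ0=10, Δ1=-5/3, Δ2=2/3, Δ3=1, Δ4=-10/3
row 1: diag=8, rhs=-70; c'=3/8, d'=-35/4
row 2: denom=12−3·3/8=87/8; d'=(14−3·-35/4)/(87/8)=322/87
row 3: denom=12−3·8/29=324/29; d'=(2−3·322/87)/(324/29)=-22/27
row 4: denom=12−3·29/108=403/36; d'=(-26−3·-22/27)/(403/36)=-848/403
back: M4=-848/403
back: M3=-22/27−29/108·-848/403=-302/1209
back: M2=322/87−8/29·-302/1209=4558/1209
back: M1=-35/4−3/8·4558/1209=-4096/403
M: M0=0, M1=-4096/403, M2=4558/1209, M3=-302/1209, M4=-848/403, M5=0
seg 0: a=-5, c=M0/2=0, d=(M1−M0)/(6·1)=-2048/1209, b=Δ0−h0·(2M0+M1)/6=14138/1209
seg 1: a=5, c=M1/2=-2048/403, d=(M2−M1)/(6·3)=8423/10881, b=Δ1−h1·(2M1+M2)/6=7994/1209
seg 2: a=0, c=M2/2=2279/1209, d=(M3−M2)/(6·3)=-90/403, b=Δ2−h2·(2M2+M3)/6=-277/93
seg 3: a=2, c=M3/2=-151/1209, d=(M4−M3)/(6·3)=-1121/10881, b=Δ3−h3·(2M3+M4)/6=2783/1209
seg 4: a=5, c=M4/2=-424/403, d=(M5−M4)/(6·3)=424/3627, b=Δ4−h4·(2M4+M5)/6=-1486/1209
t_q=17/2 → seg 3, τ=3/2; S=2+2783/1209·τ+-151/1209·τ²+-1121/10881·τ³=15553/3224

  seg 0: a=-5 b=14138/1209 c=0 d=-2048/1209
  seg 1: a=5 b=7994/1209 c=-2048/403 d=8423/10881
  seg 2: a=0 b=-277/93 c=2279/1209 d=-90/403
  seg 3: a=2 b=2783/1209 c=-151/1209 d=-1121/10881
  seg 4: a=5 b=-1486/1209 c=-424/403 d=424/3627
S(17/2) = 15553/3224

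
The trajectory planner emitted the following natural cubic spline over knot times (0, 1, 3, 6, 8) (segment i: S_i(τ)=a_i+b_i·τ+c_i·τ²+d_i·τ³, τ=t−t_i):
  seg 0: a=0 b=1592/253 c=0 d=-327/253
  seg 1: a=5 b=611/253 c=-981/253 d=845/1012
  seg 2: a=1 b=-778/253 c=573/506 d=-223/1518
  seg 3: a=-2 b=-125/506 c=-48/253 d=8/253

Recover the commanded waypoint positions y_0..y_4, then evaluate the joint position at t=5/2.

y_0 = S_0(0) = a_0 = 0
y_1 = S_1(0) = a_1 = 5
y_2 = S_2(0) = a_2 = 1
y_3 = S_3(0) = a_3 = -2
y_4 = S_3(2) = -3
t_q=5/2 is in segment 1 (τ=3/2); S_1(τ)=21991/8096

y_0=0 y_1=5 y_2=1 y_3=-2 y_4=-3
S(5/2) = 21991/8096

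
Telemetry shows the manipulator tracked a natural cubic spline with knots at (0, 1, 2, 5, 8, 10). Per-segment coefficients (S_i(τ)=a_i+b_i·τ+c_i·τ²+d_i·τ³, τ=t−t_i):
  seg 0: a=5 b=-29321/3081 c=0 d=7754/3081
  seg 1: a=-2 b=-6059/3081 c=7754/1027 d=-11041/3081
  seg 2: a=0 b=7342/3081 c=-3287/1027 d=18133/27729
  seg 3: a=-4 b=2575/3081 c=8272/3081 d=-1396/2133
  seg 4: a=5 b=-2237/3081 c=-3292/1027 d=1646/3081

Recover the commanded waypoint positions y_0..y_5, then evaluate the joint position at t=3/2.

y_0 = S_0(0) = a_0 = 5
y_1 = S_1(0) = a_1 = -2
y_2 = S_2(0) = a_2 = 0
y_3 = S_3(0) = a_3 = -4
y_4 = S_4(0) = a_4 = 5
y_5 = S_4(2) = -5
t_q=3/2 is in segment 1 (τ=1/2); S_1(τ)=-12683/8216

y_0=5 y_1=-2 y_2=0 y_3=-4 y_4=5 y_5=-5
S(3/2) = -12683/8216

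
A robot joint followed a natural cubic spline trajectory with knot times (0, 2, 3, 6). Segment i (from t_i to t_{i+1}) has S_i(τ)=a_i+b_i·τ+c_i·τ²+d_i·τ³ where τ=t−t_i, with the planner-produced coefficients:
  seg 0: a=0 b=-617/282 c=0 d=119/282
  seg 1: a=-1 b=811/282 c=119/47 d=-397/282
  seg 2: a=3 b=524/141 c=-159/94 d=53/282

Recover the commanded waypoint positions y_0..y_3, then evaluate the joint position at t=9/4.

y_0 = S_0(0) = a_0 = 0
y_1 = S_1(0) = a_1 = -1
y_2 = S_2(0) = a_2 = 3
y_3 = S_2(3) = 4
t_q=9/4 is in segment 1 (τ=1/4); S_1(τ)=-871/6016

y_0=0 y_1=-1 y_2=3 y_3=4
S(9/4) = -871/6016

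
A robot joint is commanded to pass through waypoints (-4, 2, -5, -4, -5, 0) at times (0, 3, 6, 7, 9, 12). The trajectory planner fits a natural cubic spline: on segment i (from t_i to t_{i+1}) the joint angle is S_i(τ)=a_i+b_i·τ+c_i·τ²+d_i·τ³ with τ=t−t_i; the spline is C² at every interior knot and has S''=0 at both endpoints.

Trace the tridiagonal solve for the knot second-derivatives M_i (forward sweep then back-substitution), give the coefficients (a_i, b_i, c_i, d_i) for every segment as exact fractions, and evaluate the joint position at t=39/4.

Δ: Δ0=2, Δ1=-7/3, Δ2=1, Δ3=-1/2, Δ4=5/3
row 1: diag=12, rhs=-26; c'=1/4, d'=-13/6
row 2: denom=8−3·1/4=29/4; d'=(20−3·-13/6)/(29/4)=106/29
row 3: denom=6−1·4/29=170/29; d'=(-9−1·106/29)/(170/29)=-367/170
row 4: denom=10−2·29/85=792/85; d'=(13−2·-367/170)/(792/85)=184/99
back: M4=184/99
back: M3=-367/170−29/85·184/99=-553/198
back: M2=106/29−4/29·-553/198=400/99
back: M1=-13/6−1/4·400/99=-629/198
M: M0=0, M1=-629/198, M2=400/99, M3=-553/198, M4=184/99, M5=0
seg 0: a=-4, c=M0/2=0, d=(M1−M0)/(6·3)=-629/3564, b=Δ0−h0·(2M0+M1)/6=1421/396
seg 1: a=2, c=M1/2=-629/396, d=(M2−M1)/(6·3)=1429/3564, b=Δ1−h1·(2M1+M2)/6=-233/198
seg 2: a=-5, c=M2/2=200/99, d=(M3−M2)/(6·1)=-41/36, b=Δ2−h2·(2M2+M3)/6=47/396
seg 3: a=-4, c=M3/2=-553/396, d=(M4−M3)/(6·2)=307/792, b=Δ3−h3·(2M3+M4)/6=49/66
seg 4: a=-5, c=M4/2=92/99, d=(M5−M4)/(6·3)=-92/891, b=Δ4−h4·(2M4+M5)/6=-19/99
t_q=39/4 → seg 4, τ=3/4; S=-5+-19/99·τ+92/99·τ²+-92/891·τ³=-821/176

  seg 0: a=-4 b=1421/396 c=0 d=-629/3564
  seg 1: a=2 b=-233/198 c=-629/396 d=1429/3564
  seg 2: a=-5 b=47/396 c=200/99 d=-41/36
  seg 3: a=-4 b=49/66 c=-553/396 d=307/792
  seg 4: a=-5 b=-19/99 c=92/99 d=-92/891
S(39/4) = -821/176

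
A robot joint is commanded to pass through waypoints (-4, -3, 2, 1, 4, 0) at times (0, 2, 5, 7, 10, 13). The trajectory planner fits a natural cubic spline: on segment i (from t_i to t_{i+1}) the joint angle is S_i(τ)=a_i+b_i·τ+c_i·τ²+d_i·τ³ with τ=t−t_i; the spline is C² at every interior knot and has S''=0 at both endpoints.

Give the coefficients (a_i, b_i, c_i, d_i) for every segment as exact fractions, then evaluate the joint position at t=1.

Δ: Δ0=1/2, Δ1=5/3, Δ2=-1/2, Δ3=1, Δ4=-4/3
row 1: diag=10, rhs=7; c'=3/10, d'=7/10
row 2: denom=10−3·3/10=91/10; d'=(-13−3·7/10)/(91/10)=-151/91
row 3: denom=10−2·20/91=870/91; d'=(9−2·-151/91)/(870/91)=1121/870
row 4: denom=12−3·91/290=3207/290; d'=(-14−3·1121/870)/(3207/290)=-1727/1069
back: M4=-1727/1069
back: M3=1121/870−91/290·-1727/1069=5758/3207
back: M2=-151/91−20/91·5758/3207=-6587/3207
back: M1=7/10−3/10·-6587/3207=1407/1069
M: M0=0, M1=1407/1069, M2=-6587/3207, M3=5758/3207, M4=-1727/1069, M5=0
seg 0: a=-4, c=M0/2=0, d=(M1−M0)/(6·2)=469/4276, b=Δ0−h0·(2M0+M1)/6=131/2138
seg 1: a=-3, c=M1/2=1407/2138, d=(M2−M1)/(6·3)=-5404/28863, b=Δ1−h1·(2M1+M2)/6=2945/2138
seg 2: a=2, c=M2/2=-6587/6414, d=(M3−M2)/(6·2)=4115/12828, b=Δ2−h2·(2M2+M3)/6=579/2138
seg 3: a=1, c=M3/2=2879/3207, d=(M4−M3)/(6·3)=-10939/57726, b=Δ3−h3·(2M3+M4)/6=79/6414
seg 4: a=4, c=M4/2=-1727/2138, d=(M5−M4)/(6·3)=1727/19242, b=Δ4−h4·(2M4+M5)/6=905/3207
t_q=1 → seg 0, τ=1; S=-4+131/2138·τ+0·τ²+469/4276·τ³=-16373/4276

  seg 0: a=-4 b=131/2138 c=0 d=469/4276
  seg 1: a=-3 b=2945/2138 c=1407/2138 d=-5404/28863
  seg 2: a=2 b=579/2138 c=-6587/6414 d=4115/12828
  seg 3: a=1 b=79/6414 c=2879/3207 d=-10939/57726
  seg 4: a=4 b=905/3207 c=-1727/2138 d=1727/19242
S(1) = -16373/4276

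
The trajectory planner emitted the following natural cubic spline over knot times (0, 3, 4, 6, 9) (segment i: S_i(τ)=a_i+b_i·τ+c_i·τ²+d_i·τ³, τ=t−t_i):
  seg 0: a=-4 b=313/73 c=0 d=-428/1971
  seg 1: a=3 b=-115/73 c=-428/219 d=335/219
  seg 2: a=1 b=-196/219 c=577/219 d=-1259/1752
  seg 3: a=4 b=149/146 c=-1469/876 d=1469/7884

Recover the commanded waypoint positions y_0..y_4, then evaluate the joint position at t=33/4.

y_0=-4 y_1=3 y_2=1 y_3=4 y_4=-3
S(33/4) = -1325/18688

y_0 = S_0(0) = a_0 = -4
y_1 = S_1(0) = a_1 = 3
y_2 = S_2(0) = a_2 = 1
y_3 = S_3(0) = a_3 = 4
y_4 = S_3(3) = -3
t_q=33/4 is in segment 3 (τ=9/4); S_3(τ)=-1325/18688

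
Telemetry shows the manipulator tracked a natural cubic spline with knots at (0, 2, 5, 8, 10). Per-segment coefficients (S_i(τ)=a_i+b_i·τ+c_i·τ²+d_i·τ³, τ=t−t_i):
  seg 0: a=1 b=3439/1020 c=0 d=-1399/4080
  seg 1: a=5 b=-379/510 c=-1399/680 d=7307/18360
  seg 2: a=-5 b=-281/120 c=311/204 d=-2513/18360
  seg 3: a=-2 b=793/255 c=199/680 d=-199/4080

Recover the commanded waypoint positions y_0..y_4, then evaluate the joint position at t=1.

y_0 = S_0(0) = a_0 = 1
y_1 = S_1(0) = a_1 = 5
y_2 = S_2(0) = a_2 = -5
y_3 = S_3(0) = a_3 = -2
y_4 = S_3(2) = 5
t_q=1 is in segment 0 (τ=1); S_0(τ)=5479/1360

y_0=1 y_1=5 y_2=-5 y_3=-2 y_4=5
S(1) = 5479/1360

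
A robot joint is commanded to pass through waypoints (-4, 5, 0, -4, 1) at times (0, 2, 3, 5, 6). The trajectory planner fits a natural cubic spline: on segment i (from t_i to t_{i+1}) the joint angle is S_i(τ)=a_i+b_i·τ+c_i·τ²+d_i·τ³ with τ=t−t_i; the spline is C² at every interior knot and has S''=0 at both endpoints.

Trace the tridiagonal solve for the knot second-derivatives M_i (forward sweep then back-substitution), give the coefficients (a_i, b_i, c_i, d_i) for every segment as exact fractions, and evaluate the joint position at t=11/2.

Δ: Δ0=9/2, Δ1=-5, Δ2=-2, Δ3=5
row 1: diag=6, rhs=-57; c'=1/6, d'=-19/2
row 2: denom=6−1·1/6=35/6; d'=(18−1·-19/2)/(35/6)=33/7
row 3: denom=6−2·12/35=186/35; d'=(42−2·33/7)/(186/35)=190/31
back: M3=190/31
back: M2=33/7−12/35·190/31=81/31
back: M1=-19/2−1/6·81/31=-308/31
M: M0=0, M1=-308/31, M2=81/31, M3=190/31, M4=0
seg 0: a=-4, c=M0/2=0, d=(M1−M0)/(6·2)=-77/93, b=Δ0−h0·(2M0+M1)/6=1453/186
seg 1: a=5, c=M1/2=-154/31, d=(M2−M1)/(6·1)=389/186, b=Δ1−h1·(2M1+M2)/6=-395/186
seg 2: a=0, c=M2/2=81/62, d=(M3−M2)/(6·2)=109/372, b=Δ2−h2·(2M2+M3)/6=-538/93
seg 3: a=-4, c=M3/2=95/31, d=(M4−M3)/(6·1)=-95/93, b=Δ3−h3·(2M3+M4)/6=275/93
t_q=11/2 → seg 3, τ=1/2; S=-4+275/93·τ+95/31·τ²+-95/93·τ³=-467/248

  seg 0: a=-4 b=1453/186 c=0 d=-77/93
  seg 1: a=5 b=-395/186 c=-154/31 d=389/186
  seg 2: a=0 b=-538/93 c=81/62 d=109/372
  seg 3: a=-4 b=275/93 c=95/31 d=-95/93
S(11/2) = -467/248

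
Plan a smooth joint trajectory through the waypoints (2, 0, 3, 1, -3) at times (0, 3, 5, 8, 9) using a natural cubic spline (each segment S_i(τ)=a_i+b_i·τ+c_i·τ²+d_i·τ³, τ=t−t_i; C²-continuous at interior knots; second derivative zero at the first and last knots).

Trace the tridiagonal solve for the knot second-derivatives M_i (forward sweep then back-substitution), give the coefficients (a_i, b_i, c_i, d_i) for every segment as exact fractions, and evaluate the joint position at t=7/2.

Δ: Δ0=-2/3, Δ1=3/2, Δ2=-2/3, Δ3=-4
row 1: diag=10, rhs=13; c'=1/5, d'=13/10
row 2: denom=10−2·1/5=48/5; d'=(-13−2·13/10)/(48/5)=-13/8
row 3: denom=8−3·5/16=113/16; d'=(-20−3·-13/8)/(113/16)=-242/113
back: M3=-242/113
back: M2=-13/8−5/16·-242/113=-108/113
back: M1=13/10−1/5·-108/113=337/226
M: M0=0, M1=337/226, M2=-108/113, M3=-242/113, M4=0
seg 0: a=2, c=M0/2=0, d=(M1−M0)/(6·3)=337/4068, b=Δ0−h0·(2M0+M1)/6=-1915/1356
seg 1: a=0, c=M1/2=337/452, d=(M2−M1)/(6·2)=-553/2712, b=Δ1−h1·(2M1+M2)/6=559/678
seg 2: a=3, c=M2/2=-54/113, d=(M3−M2)/(6·3)=-67/1017, b=Δ2−h2·(2M2+M3)/6=461/339
seg 3: a=1, c=M3/2=-121/113, d=(M4−M3)/(6·1)=121/339, b=Δ3−h3·(2M3+M4)/6=-1114/339
t_q=7/2 → seg 1, τ=1/2; S=0+559/678·τ+337/452·τ²+-553/2712·τ³=4145/7232

  seg 0: a=2 b=-1915/1356 c=0 d=337/4068
  seg 1: a=0 b=559/678 c=337/452 d=-553/2712
  seg 2: a=3 b=461/339 c=-54/113 d=-67/1017
  seg 3: a=1 b=-1114/339 c=-121/113 d=121/339
S(7/2) = 4145/7232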